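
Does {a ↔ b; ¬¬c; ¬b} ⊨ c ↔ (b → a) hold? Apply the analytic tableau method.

Yes

Initial set: {(a ↔ b); ¬¬c; ¬b; ¬(c ↔ (b → a))}.
¬¬c: drop double negation, giving c.
(a ↔ b): β-rule — branch into a, b  //  ¬a, ¬b.
  branch 1 (add a, b):
    × closes — contains both b and ¬b.
  branch 2 (add ¬a, ¬b):
    ¬(c ↔ (b → a)): β-rule — branch into c, ¬(b → a)  //  ¬c, (b → a).
      branch 2.1 (add c, ¬(b → a)):
        ¬(b → a): α-rule — add b, ¬a.
        × closes — contains both b and ¬b.
      branch 2.2 (add ¬c, (b → a)):
        × closes — contains both c and ¬c.
All 3 branches close.
Every branch closed, so the premises entail the conclusion.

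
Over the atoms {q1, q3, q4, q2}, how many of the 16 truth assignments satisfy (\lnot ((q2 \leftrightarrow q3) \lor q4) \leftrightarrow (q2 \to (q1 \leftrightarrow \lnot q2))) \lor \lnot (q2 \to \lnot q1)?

7

Initial set: {((\lnot ((q2 \leftrightarrow q3) \lor q4) \leftrightarrow (q2 \to (q1 \leftrightarrow \lnot q2))) \lor \lnot (q2 \to \lnot q1))}.
((\lnot ((q2 \leftrightarrow q3) \lor q4) \leftrightarrow (q2 \to (q1 \leftrightarrow \lnot q2))) \lor \lnot (q2 \to \lnot q1)): β-rule — branch into (\lnot ((q2 \leftrightarrow q3) \lor q4) \leftrightarrow (q2 \to (q1 \leftrightarrow \lnot q2)))  //  \lnot (q2 \to \lnot q1).
  branch 1 (add (\lnot ((q2 \leftrightarrow q3) \lor q4) \leftrightarrow (q2 \to (q1 \leftrightarrow \lnot q2)))):
    (\lnot ((q2 \leftrightarrow q3) \lor q4) \leftrightarrow (q2 \to (q1 \leftrightarrow \lnot q2))): β-rule — branch into \lnot ((q2 \leftrightarrow q3) \lor q4), (q2 \to (q1 \leftrightarrow \lnot q2))  //  \lnot \lnot ((q2 \leftrightarrow q3) \lor q4), \lnot (q2 \to (q1 \leftrightarrow \lnot q2)).
      branch 1.1 (add \lnot ((q2 \leftrightarrow q3) \lor q4), (q2 \to (q1 \leftrightarrow \lnot q2))):
        \lnot ((q2 \leftrightarrow q3) \lor q4): α-rule — add \lnot (q2 \leftrightarrow q3), \lnot q4.
        (q2 \to (q1 \leftrightarrow \lnot q2)): β-rule — branch into \lnot q2  //  (q1 \leftrightarrow \lnot q2).
          branch 1.1.1 (add \lnot q2):
            \lnot (q2 \leftrightarrow q3): β-rule — branch into q2, \lnot q3  //  \lnot q2, q3.
              branch 1.1.1.1 (add q2, \lnot q3):
                × closes — contains both q2 and \lnot q2.
              branch 1.1.1.2 (add \lnot q2, q3):
                ○ open, literals {q2=F, q3=T, q4=F}.
          branch 1.1.2 (add (q1 \leftrightarrow \lnot q2)):
            \lnot (q2 \leftrightarrow q3): β-rule — branch into q2, \lnot q3  //  \lnot q2, q3.
              branch 1.1.2.1 (add q2, \lnot q3):
                (q1 \leftrightarrow \lnot q2): β-rule — branch into q1, \lnot q2  //  \lnot q1, \lnot \lnot q2.
                  branch 1.1.2.1.1 (add q1, \lnot q2):
                    × closes — contains both q2 and \lnot q2.
                  branch 1.1.2.1.2 (add \lnot q1, \lnot \lnot q2):
                    ○ open, literals {q1=F, q2=T, q3=F, q4=F}.
              branch 1.1.2.2 (add \lnot q2, q3):
                (q1 \leftrightarrow \lnot q2): β-rule — branch into q1, \lnot q2  //  \lnot q1, \lnot \lnot q2.
                  branch 1.1.2.2.1 (add q1, \lnot q2):
                    ○ open, literals {q1=T, q2=F, q3=T, q4=F}.
                  branch 1.1.2.2.2 (add \lnot q1, \lnot \lnot q2):
                    × closes — contains both q2 and \lnot q2.
      branch 1.2 (add \lnot \lnot ((q2 \leftrightarrow q3) \lor q4), \lnot (q2 \to (q1 \leftrightarrow \lnot q2))):
        \lnot (q2 \to (q1 \leftrightarrow \lnot q2)): α-rule — add q2, \lnot (q1 \leftrightarrow \lnot q2).
        \lnot \lnot ((q2 \leftrightarrow q3) \lor q4): β-rule — branch into (q2 \leftrightarrow q3)  //  q4.
          branch 1.2.1 (add (q2 \leftrightarrow q3)):
            \lnot (q1 \leftrightarrow \lnot q2): β-rule — branch into q1, \lnot \lnot q2  //  \lnot q1, \lnot q2.
              branch 1.2.1.1 (add q1, \lnot \lnot q2):
                (q2 \leftrightarrow q3): β-rule — branch into q2, q3  //  \lnot q2, \lnot q3.
                  branch 1.2.1.1.1 (add q2, q3):
                    ○ open, literals {q1=T, q2=T, q3=T}.
                  branch 1.2.1.1.2 (add \lnot q2, \lnot q3):
                    × closes — contains both q2 and \lnot q2.
              branch 1.2.1.2 (add \lnot q1, \lnot q2):
                × closes — contains both q2 and \lnot q2.
          branch 1.2.2 (add q4):
            \lnot (q1 \leftrightarrow \lnot q2): β-rule — branch into q1, \lnot \lnot q2  //  \lnot q1, \lnot q2.
              branch 1.2.2.1 (add q1, \lnot \lnot q2):
                ○ open, literals {q1=T, q2=T, q4=T}.
              branch 1.2.2.2 (add \lnot q1, \lnot q2):
                × closes — contains both q2 and \lnot q2.
  branch 2 (add \lnot (q2 \to \lnot q1)):
    \lnot (q2 \to \lnot q1): α-rule — add q2, \lnot \lnot q1.
    ○ open, literals {q1=T, q2=T}.
6 branches closed, 6 open.
Each open branch fixes some atoms; the unmentioned ones are free. Counting distinct full assignments: branch {q2=F, q3=T, q4=F} (q1) contributes 2 new; branch {q1=F, q2=T, q3=F, q4=F} (none free) contributes 1 new; branch {q1=T, q2=F, q3=T, q4=F} (none free) contributes 0 new; branch {q1=T, q2=T, q3=T} (q4) contributes 2 new; branch {q1=T, q2=T, q4=T} (q3) contributes 1 new; branch {q1=T, q2=T} (q3, q4) contributes 1 new. Total: 7.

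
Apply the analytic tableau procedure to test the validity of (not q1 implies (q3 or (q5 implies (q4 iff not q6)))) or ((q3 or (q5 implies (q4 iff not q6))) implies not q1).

Valid

Assume the negation and expand:
Initial set: {not ((not q1 implies (q3 or (q5 implies (q4 iff not q6)))) or ((q3 or (q5 implies (q4 iff not q6))) implies not q1))}.
not ((not q1 implies (q3 or (q5 implies (q4 iff not q6)))) or ((q3 or (q5 implies (q4 iff not q6))) implies not q1)): α-rule — add not (not q1 implies (q3 or (q5 implies (q4 iff not q6)))), not ((q3 or (q5 implies (q4 iff not q6))) implies not q1).
not (not q1 implies (q3 or (q5 implies (q4 iff not q6)))): α-rule — add not q1, not (q3 or (q5 implies (q4 iff not q6))).
not ((q3 or (q5 implies (q4 iff not q6))) implies not q1): α-rule — add (q3 or (q5 implies (q4 iff not q6))), not not q1.
× closes — contains both q1 and not q1.
All 1 branch closes.
Every branch closed, so the negation is unsatisfiable and the formula is valid.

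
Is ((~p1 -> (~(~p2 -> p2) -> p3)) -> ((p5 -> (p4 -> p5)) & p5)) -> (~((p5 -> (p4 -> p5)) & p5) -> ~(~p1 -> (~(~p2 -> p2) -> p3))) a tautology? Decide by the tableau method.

Assume the negation and expand:
Initial set: {~(((~p1 -> (~(~p2 -> p2) -> p3)) -> ((p5 -> (p4 -> p5)) & p5)) -> (~((p5 -> (p4 -> p5)) & p5) -> ~(~p1 -> (~(~p2 -> p2) -> p3))))}.
~(((~p1 -> (~(~p2 -> p2) -> p3)) -> ((p5 -> (p4 -> p5)) & p5)) -> (~((p5 -> (p4 -> p5)) & p5) -> ~(~p1 -> (~(~p2 -> p2) -> p3)))): α-rule — add ((~p1 -> (~(~p2 -> p2) -> p3)) -> ((p5 -> (p4 -> p5)) & p5)), ~(~((p5 -> (p4 -> p5)) & p5) -> ~(~p1 -> (~(~p2 -> p2) -> p3))).
~(~((p5 -> (p4 -> p5)) & p5) -> ~(~p1 -> (~(~p2 -> p2) -> p3))): α-rule — add ~((p5 -> (p4 -> p5)) & p5), ~~(~p1 -> (~(~p2 -> p2) -> p3)).
((~p1 -> (~(~p2 -> p2) -> p3)) -> ((p5 -> (p4 -> p5)) & p5)): β-rule — branch into ~(~p1 -> (~(~p2 -> p2) -> p3))  //  ((p5 -> (p4 -> p5)) & p5).
  branch 1 (add ~(~p1 -> (~(~p2 -> p2) -> p3))):
    ~(~p1 -> (~(~p2 -> p2) -> p3)): α-rule — add ~p1, ~(~(~p2 -> p2) -> p3).
    ~(~(~p2 -> p2) -> p3): α-rule — add ~(~p2 -> p2), ~p3.
    ~(~p2 -> p2): α-rule — add ~p2, ~p2.
    ~((p5 -> (p4 -> p5)) & p5): β-rule — branch into ~(p5 -> (p4 -> p5))  //  ~p5.
      branch 1.1 (add ~(p5 -> (p4 -> p5))):
        ~(p5 -> (p4 -> p5)): α-rule — add p5, ~(p4 -> p5).
        ~(p4 -> p5): α-rule — add p4, ~p5.
        × closes — contains both p5 and ~p5.
      branch 1.2 (add ~p5):
        ~~(~p1 -> (~(~p2 -> p2) -> p3)): β-rule — branch into ~~p1  //  (~(~p2 -> p2) -> p3).
          branch 1.2.1 (add ~~p1):
            × closes — contains both p1 and ~p1.
          branch 1.2.2 (add (~(~p2 -> p2) -> p3)):
            (~(~p2 -> p2) -> p3): β-rule — branch into ~~(~p2 -> p2)  //  p3.
              branch 1.2.2.1 (add ~~(~p2 -> p2)):
                ~~(~p2 -> p2): β-rule — branch into ~~p2  //  p2.
                  branch 1.2.2.1.1 (add ~~p2):
                    × closes — contains both p2 and ~p2.
                  branch 1.2.2.1.2 (add p2):
                    × closes — contains both p2 and ~p2.
              branch 1.2.2.2 (add p3):
                × closes — contains both p3 and ~p3.
  branch 2 (add ((p5 -> (p4 -> p5)) & p5)):
    ((p5 -> (p4 -> p5)) & p5): α-rule — add (p5 -> (p4 -> p5)), p5.
    ~((p5 -> (p4 -> p5)) & p5): β-rule — branch into ~(p5 -> (p4 -> p5))  //  ~p5.
      branch 2.1 (add ~(p5 -> (p4 -> p5))):
        ~(p5 -> (p4 -> p5)): α-rule — add p5, ~(p4 -> p5).
        ~(p4 -> p5): α-rule — add p4, ~p5.
        × closes — contains both p5 and ~p5.
      branch 2.2 (add ~p5):
        × closes — contains both p5 and ~p5.
All 7 branches close.
Every branch closed, so the negation is unsatisfiable and the formula is valid.

Valid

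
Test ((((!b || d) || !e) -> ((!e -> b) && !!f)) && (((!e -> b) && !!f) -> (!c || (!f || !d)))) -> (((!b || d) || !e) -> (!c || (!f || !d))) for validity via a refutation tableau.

Valid

Assume the negation and expand:
Initial set: {!(((((!b || d) || !e) -> ((!e -> b) && !!f)) && (((!e -> b) && !!f) -> (!c || (!f || !d)))) -> (((!b || d) || !e) -> (!c || (!f || !d))))}.
!(((((!b || d) || !e) -> ((!e -> b) && !!f)) && (((!e -> b) && !!f) -> (!c || (!f || !d)))) -> (((!b || d) || !e) -> (!c || (!f || !d)))): α-rule — add ((((!b || d) || !e) -> ((!e -> b) && !!f)) && (((!e -> b) && !!f) -> (!c || (!f || !d)))), !(((!b || d) || !e) -> (!c || (!f || !d))).
((((!b || d) || !e) -> ((!e -> b) && !!f)) && (((!e -> b) && !!f) -> (!c || (!f || !d)))): α-rule — add (((!b || d) || !e) -> ((!e -> b) && !!f)), (((!e -> b) && !!f) -> (!c || (!f || !d))).
!(((!b || d) || !e) -> (!c || (!f || !d))): α-rule — add ((!b || d) || !e), !(!c || (!f || !d)).
!(!c || (!f || !d)): α-rule — add !!c, !(!f || !d).
!(!f || !d): α-rule — add !!f, !!d.
(((!b || d) || !e) -> ((!e -> b) && !!f)): β-rule — branch into !((!b || d) || !e)  //  ((!e -> b) && !!f).
  branch 1 (add !((!b || d) || !e)):
    !((!b || d) || !e): α-rule — add !(!b || d), !!e.
    !(!b || d): α-rule — add !!b, !d.
    × closes — contains both d and !d.
  branch 2 (add ((!e -> b) && !!f)):
    ((!e -> b) && !!f): α-rule — add (!e -> b), !!f.
    !!f: drop double negation, giving f.
    (((!e -> b) && !!f) -> (!c || (!f || !d))): β-rule — branch into !((!e -> b) && !!f)  //  (!c || (!f || !d)).
      branch 2.1 (add !((!e -> b) && !!f)):
        ((!b || d) || !e): β-rule — branch into (!b || d)  //  !e.
          branch 2.1.1 (add (!b || d)):
            (!e -> b): β-rule — branch into !!e  //  b.
              branch 2.1.1.1 (add !!e):
                !((!e -> b) && !!f): β-rule — branch into !(!e -> b)  //  !!!f.
                  branch 2.1.1.1.1 (add !(!e -> b)):
                    !(!e -> b): α-rule — add !e, !b.
                    × closes — contains both e and !e.
                  branch 2.1.1.1.2 (add !!!f):
                    !!!f: drop double negation, giving !f.
                    × closes — contains both f and !f.
              branch 2.1.1.2 (add b):
                !((!e -> b) && !!f): β-rule — branch into !(!e -> b)  //  !!!f.
                  branch 2.1.1.2.1 (add !(!e -> b)):
                    !(!e -> b): α-rule — add !e, !b.
                    × closes — contains both b and !b.
                  branch 2.1.1.2.2 (add !!!f):
                    !!!f: drop double negation, giving !f.
                    × closes — contains both f and !f.
          branch 2.1.2 (add !e):
            (!e -> b): β-rule — branch into !!e  //  b.
              branch 2.1.2.1 (add !!e):
                × closes — contains both e and !e.
              branch 2.1.2.2 (add b):
                !((!e -> b) && !!f): β-rule — branch into !(!e -> b)  //  !!!f.
                  branch 2.1.2.2.1 (add !(!e -> b)):
                    !(!e -> b): α-rule — add !e, !b.
                    × closes — contains both b and !b.
                  branch 2.1.2.2.2 (add !!!f):
                    !!!f: drop double negation, giving !f.
                    × closes — contains both f and !f.
      branch 2.2 (add (!c || (!f || !d))):
        ((!b || d) || !e): β-rule — branch into (!b || d)  //  !e.
          branch 2.2.1 (add (!b || d)):
            (!e -> b): β-rule — branch into !!e  //  b.
              branch 2.2.1.1 (add !!e):
                (!c || (!f || !d)): β-rule — branch into !c  //  (!f || !d).
                  branch 2.2.1.1.1 (add !c):
                    × closes — contains both c and !c.
                  branch 2.2.1.1.2 (add (!f || !d)):
                    (!b || d): β-rule — branch into !b  //  d.
                      branch 2.2.1.1.2.1 (add !b):
                        (!f || !d): β-rule — branch into !f  //  !d.
                          branch 2.2.1.1.2.1.1 (add !f):
                            × closes — contains both f and !f.
                          branch 2.2.1.1.2.1.2 (add !d):
                            × closes — contains both d and !d.
                      branch 2.2.1.1.2.2 (add d):
                        (!f || !d): β-rule — branch into !f  //  !d.
                          branch 2.2.1.1.2.2.1 (add !f):
                            × closes — contains both f and !f.
                          branch 2.2.1.1.2.2.2 (add !d):
                            × closes — contains both d and !d.
              branch 2.2.1.2 (add b):
                (!c || (!f || !d)): β-rule — branch into !c  //  (!f || !d).
                  branch 2.2.1.2.1 (add !c):
                    × closes — contains both c and !c.
                  branch 2.2.1.2.2 (add (!f || !d)):
                    (!b || d): β-rule — branch into !b  //  d.
                      branch 2.2.1.2.2.1 (add !b):
                        × closes — contains both b and !b.
                      branch 2.2.1.2.2.2 (add d):
                        (!f || !d): β-rule — branch into !f  //  !d.
                          branch 2.2.1.2.2.2.1 (add !f):
                            × closes — contains both f and !f.
                          branch 2.2.1.2.2.2.2 (add !d):
                            × closes — contains both d and !d.
          branch 2.2.2 (add !e):
            (!e -> b): β-rule — branch into !!e  //  b.
              branch 2.2.2.1 (add !!e):
                × closes — contains both e and !e.
              branch 2.2.2.2 (add b):
                (!c || (!f || !d)): β-rule — branch into !c  //  (!f || !d).
                  branch 2.2.2.2.1 (add !c):
                    × closes — contains both c and !c.
                  branch 2.2.2.2.2 (add (!f || !d)):
                    (!f || !d): β-rule — branch into !f  //  !d.
                      branch 2.2.2.2.2.1 (add !f):
                        × closes — contains both f and !f.
                      branch 2.2.2.2.2.2 (add !d):
                        × closes — contains both d and !d.
All 21 branches close.
Every branch closed, so the negation is unsatisfiable and the formula is valid.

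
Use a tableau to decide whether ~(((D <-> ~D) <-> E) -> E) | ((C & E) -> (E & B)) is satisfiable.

Satisfiable

Initial set: {(~(((D <-> ~D) <-> E) -> E) | ((C & E) -> (E & B)))}.
(~(((D <-> ~D) <-> E) -> E) | ((C & E) -> (E & B))): β-rule — branch into ~(((D <-> ~D) <-> E) -> E)  //  ((C & E) -> (E & B)).
  branch 1 (add ~(((D <-> ~D) <-> E) -> E)):
    ~(((D <-> ~D) <-> E) -> E): α-rule — add ((D <-> ~D) <-> E), ~E.
    ((D <-> ~D) <-> E): β-rule — branch into (D <-> ~D), E  //  ~(D <-> ~D), ~E.
      branch 1.1 (add (D <-> ~D), E):
        × closes — contains both E and ~E.
      branch 1.2 (add ~(D <-> ~D), ~E):
        ~(D <-> ~D): β-rule — branch into D, ~~D  //  ~D, ~D.
          branch 1.2.1 (add D, ~~D):
            ○ open, literals {D=true, E=false}.
          branch 1.2.2 (add ~D, ~D):
            ○ open, literals {D=false, E=false}.
  branch 2 (add ((C & E) -> (E & B))):
    ((C & E) -> (E & B)): β-rule — branch into ~(C & E)  //  (E & B).
      branch 2.1 (add ~(C & E)):
        ~(C & E): β-rule — branch into ~C  //  ~E.
          branch 2.1.1 (add ~C):
            ○ open, literals {C=false}.
          branch 2.1.2 (add ~E):
            ○ open, literals {E=false}.
      branch 2.2 (add (E & B)):
        (E & B): α-rule — add E, B.
        ○ open, literals {B=true, E=true}.
1 branch closed, 5 open.
An open branch gives a satisfying assignment: D=true, E=false.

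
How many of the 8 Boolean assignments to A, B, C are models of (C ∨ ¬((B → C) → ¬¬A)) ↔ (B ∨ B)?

3

Initial set: {T ((C ∨ ¬((B → C) → ¬¬A)) ↔ (B ∨ B))}.
T ((C ∨ ¬((B → C) → ¬¬A)) ↔ (B ∨ B)): β-rule — branch into T (C ∨ ¬((B → C) → ¬¬A)), T (B ∨ B)  //  F (C ∨ ¬((B → C) → ¬¬A)), F (B ∨ B).
  branch 1 (add T (C ∨ ¬((B → C) → ¬¬A)), T (B ∨ B)):
    T (C ∨ ¬((B → C) → ¬¬A)): β-rule — branch into T C  //  T ¬((B → C) → ¬¬A).
      branch 1.1 (add T C):
        T (B ∨ B): β-rule — branch into T B  //  T B.
          branch 1.1.1 (add T B):
            ○ open, literals {B=T, C=T}.
          branch 1.1.2 (add T B):
            ○ open, literals {B=T, C=T}.
      branch 1.2 (add T ¬((B → C) → ¬¬A)):
        T ¬((B → C) → ¬¬A): α-rule — add T (B → C), F ¬¬A.
        F ¬¬A: drop double negation, giving F A.
        T (B ∨ B): β-rule — branch into T B  //  T B.
          branch 1.2.1 (add T B):
            T (B → C): β-rule — branch into F B  //  T C.
              branch 1.2.1.1 (add F B):
                × closes — contains both B and ¬B.
              branch 1.2.1.2 (add T C):
                ○ open, literals {A=F, B=T, C=T}.
          branch 1.2.2 (add T B):
            T (B → C): β-rule — branch into F B  //  T C.
              branch 1.2.2.1 (add F B):
                × closes — contains both B and ¬B.
              branch 1.2.2.2 (add T C):
                ○ open, literals {A=F, B=T, C=T}.
  branch 2 (add F (C ∨ ¬((B → C) → ¬¬A)), F (B ∨ B)):
    F (C ∨ ¬((B → C) → ¬¬A)): α-rule — add F C, F ¬((B → C) → ¬¬A).
    F (B ∨ B): α-rule — add F B, F B.
    F ¬((B → C) → ¬¬A): β-rule — branch into F (B → C)  //  T ¬¬A.
      branch 2.1 (add F (B → C)):
        F (B → C): α-rule — add T B, F C.
        × closes — contains both B and ¬B.
      branch 2.2 (add T ¬¬A):
        T ¬¬A: drop double negation, giving T A.
        ○ open, literals {A=T, B=F, C=F}.
3 branches closed, 5 open.
Each open branch fixes some atoms; the unmentioned ones are free. Counting distinct full assignments: branch {B=T, C=T} (A) contributes 2 new; branch {B=T, C=T} (A) contributes 0 new; branch {A=F, B=T, C=T} (none free) contributes 0 new; branch {A=F, B=T, C=T} (none free) contributes 0 new; branch {A=T, B=F, C=F} (none free) contributes 1 new. Total: 3.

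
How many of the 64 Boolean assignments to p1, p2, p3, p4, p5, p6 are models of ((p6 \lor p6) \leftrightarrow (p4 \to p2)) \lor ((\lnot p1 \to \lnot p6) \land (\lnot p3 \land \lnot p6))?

44

Initial set: {T (((p6 \lor p6) \leftrightarrow (p4 \to p2)) \lor ((\lnot p1 \to \lnot p6) \land (\lnot p3 \land \lnot p6)))}.
T (((p6 \lor p6) \leftrightarrow (p4 \to p2)) \lor ((\lnot p1 \to \lnot p6) \land (\lnot p3 \land \lnot p6))): β-rule — branch into T ((p6 \lor p6) \leftrightarrow (p4 \to p2))  //  T ((\lnot p1 \to \lnot p6) \land (\lnot p3 \land \lnot p6)).
  branch 1 (add T ((p6 \lor p6) \leftrightarrow (p4 \to p2))):
    T ((p6 \lor p6) \leftrightarrow (p4 \to p2)): β-rule — branch into T (p6 \lor p6), T (p4 \to p2)  //  F (p6 \lor p6), F (p4 \to p2).
      branch 1.1 (add T (p6 \lor p6), T (p4 \to p2)):
        T (p6 \lor p6): β-rule — branch into T p6  //  T p6.
          branch 1.1.1 (add T p6):
            T (p4 \to p2): β-rule — branch into F p4  //  T p2.
              branch 1.1.1.1 (add F p4):
                ○ open, literals {p4=false, p6=true}.
              branch 1.1.1.2 (add T p2):
                ○ open, literals {p2=true, p6=true}.
          branch 1.1.2 (add T p6):
            T (p4 \to p2): β-rule — branch into F p4  //  T p2.
              branch 1.1.2.1 (add F p4):
                ○ open, literals {p4=false, p6=true}.
              branch 1.1.2.2 (add T p2):
                ○ open, literals {p2=true, p6=true}.
      branch 1.2 (add F (p6 \lor p6), F (p4 \to p2)):
        F (p6 \lor p6): α-rule — add F p6, F p6.
        F (p4 \to p2): α-rule — add T p4, F p2.
        ○ open, literals {p2=false, p4=true, p6=false}.
  branch 2 (add T ((\lnot p1 \to \lnot p6) \land (\lnot p3 \land \lnot p6))):
    T ((\lnot p1 \to \lnot p6) \land (\lnot p3 \land \lnot p6)): α-rule — add T (\lnot p1 \to \lnot p6), T (\lnot p3 \land \lnot p6).
    T (\lnot p3 \land \lnot p6): α-rule — add T \lnot p3, T \lnot p6.
    T (\lnot p1 \to \lnot p6): β-rule — branch into F \lnot p1  //  T \lnot p6.
      branch 2.1 (add F \lnot p1):
        ○ open, literals {p1=true, p3=false, p6=false}.
      branch 2.2 (add T \lnot p6):
        ○ open, literals {p3=false, p6=false}.
0 branches closed, 7 open.
Each open branch fixes some atoms; the unmentioned ones are free. Counting distinct full assignments: branch {p4=false, p6=true} (p1, p2, p3, p5) contributes 16 new; branch {p2=true, p6=true} (p1, p3, p4, p5) contributes 8 new; branch {p4=false, p6=true} (p1, p2, p3, p5) contributes 0 new; branch {p2=true, p6=true} (p1, p3, p4, p5) contributes 0 new; branch {p2=false, p4=true, p6=false} (p1, p3, p5) contributes 8 new; branch {p1=true, p3=false, p6=false} (p2, p4, p5) contributes 6 new; branch {p3=false, p6=false} (p1, p2, p4, p5) contributes 6 new. Total: 44.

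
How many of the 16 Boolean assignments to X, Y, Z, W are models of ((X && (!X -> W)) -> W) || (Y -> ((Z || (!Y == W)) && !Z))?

15

Initial set: {(((X && (!X -> W)) -> W) || (Y -> ((Z || (!Y == W)) && !Z)))}.
(((X && (!X -> W)) -> W) || (Y -> ((Z || (!Y == W)) && !Z))): β-rule — branch into ((X && (!X -> W)) -> W)  //  (Y -> ((Z || (!Y == W)) && !Z)).
  branch 1 (add ((X && (!X -> W)) -> W)):
    ((X && (!X -> W)) -> W): β-rule — branch into !(X && (!X -> W))  //  W.
      branch 1.1 (add !(X && (!X -> W))):
        !(X && (!X -> W)): β-rule — branch into !X  //  !(!X -> W).
          branch 1.1.1 (add !X):
            ○ open, literals {X=F}.
          branch 1.1.2 (add !(!X -> W)):
            !(!X -> W): α-rule — add !X, !W.
            ○ open, literals {W=F, X=F}.
      branch 1.2 (add W):
        ○ open, literals {W=T}.
  branch 2 (add (Y -> ((Z || (!Y == W)) && !Z))):
    (Y -> ((Z || (!Y == W)) && !Z)): β-rule — branch into !Y  //  ((Z || (!Y == W)) && !Z).
      branch 2.1 (add !Y):
        ○ open, literals {Y=F}.
      branch 2.2 (add ((Z || (!Y == W)) && !Z)):
        ((Z || (!Y == W)) && !Z): α-rule — add (Z || (!Y == W)), !Z.
        (Z || (!Y == W)): β-rule — branch into Z  //  (!Y == W).
          branch 2.2.1 (add Z):
            × closes — contains both Z and !Z.
          branch 2.2.2 (add (!Y == W)):
            (!Y == W): β-rule — branch into !Y, W  //  !!Y, !W.
              branch 2.2.2.1 (add !Y, W):
                ○ open, literals {W=T, Y=F, Z=F}.
              branch 2.2.2.2 (add !!Y, !W):
                ○ open, literals {W=F, Y=T, Z=F}.
1 branch closed, 6 open.
Each open branch fixes some atoms; the unmentioned ones are free. Counting distinct full assignments: branch {X=F} (Y, Z, W) contributes 8 new; branch {W=F, X=F} (Y, Z) contributes 0 new; branch {W=T} (X, Y, Z) contributes 4 new; branch {Y=F} (X, Z, W) contributes 2 new; branch {W=T, Y=F, Z=F} (X) contributes 0 new; branch {W=F, Y=T, Z=F} (X) contributes 1 new. Total: 15.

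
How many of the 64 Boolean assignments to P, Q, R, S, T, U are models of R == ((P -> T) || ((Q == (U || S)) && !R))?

28

Initial set: {(R == ((P -> T) || ((Q == (U || S)) && !R)))}.
(R == ((P -> T) || ((Q == (U || S)) && !R))): β-rule — branch into R, ((P -> T) || ((Q == (U || S)) && !R))  //  !R, !((P -> T) || ((Q == (U || S)) && !R)).
  branch 1 (add R, ((P -> T) || ((Q == (U || S)) && !R))):
    ((P -> T) || ((Q == (U || S)) && !R)): β-rule — branch into (P -> T)  //  ((Q == (U || S)) && !R).
      branch 1.1 (add (P -> T)):
        (P -> T): β-rule — branch into !P  //  T.
          branch 1.1.1 (add !P):
            ○ open, literals {P=0, R=1}.
          branch 1.1.2 (add T):
            ○ open, literals {R=1, T=1}.
      branch 1.2 (add ((Q == (U || S)) && !R)):
        ((Q == (U || S)) && !R): α-rule — add (Q == (U || S)), !R.
        × closes — contains both R and !R.
  branch 2 (add !R, !((P -> T) || ((Q == (U || S)) && !R))):
    !((P -> T) || ((Q == (U || S)) && !R)): α-rule — add !(P -> T), !((Q == (U || S)) && !R).
    !(P -> T): α-rule — add P, !T.
    !((Q == (U || S)) && !R): β-rule — branch into !(Q == (U || S))  //  !!R.
      branch 2.1 (add !(Q == (U || S))):
        !(Q == (U || S)): β-rule — branch into Q, !(U || S)  //  !Q, (U || S).
          branch 2.1.1 (add Q, !(U || S)):
            !(U || S): α-rule — add !U, !S.
            ○ open, literals {P=1, Q=1, R=0, S=0, T=0, U=0}.
          branch 2.1.2 (add !Q, (U || S)):
            (U || S): β-rule — branch into U  //  S.
              branch 2.1.2.1 (add U):
                ○ open, literals {P=1, Q=0, R=0, T=0, U=1}.
              branch 2.1.2.2 (add S):
                ○ open, literals {P=1, Q=0, R=0, S=1, T=0}.
      branch 2.2 (add !!R):
        × closes — contains both R and !R.
2 branches closed, 5 open.
Each open branch fixes some atoms; the unmentioned ones are free. Counting distinct full assignments: branch {P=0, R=1} (Q, S, T, U) contributes 16 new; branch {R=1, T=1} (P, Q, S, U) contributes 8 new; branch {P=1, Q=1, R=0, S=0, T=0, U=0} (none free) contributes 1 new; branch {P=1, Q=0, R=0, T=0, U=1} (S) contributes 2 new; branch {P=1, Q=0, R=0, S=1, T=0} (U) contributes 1 new. Total: 28.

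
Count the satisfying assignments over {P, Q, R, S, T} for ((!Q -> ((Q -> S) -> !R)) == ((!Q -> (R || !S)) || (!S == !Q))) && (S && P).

4

Initial set: {(((!Q -> ((Q -> S) -> !R)) == ((!Q -> (R || !S)) || (!S == !Q))) && (S && P))}.
(((!Q -> ((Q -> S) -> !R)) == ((!Q -> (R || !S)) || (!S == !Q))) && (S && P)): α-rule — add ((!Q -> ((Q -> S) -> !R)) == ((!Q -> (R || !S)) || (!S == !Q))), (S && P).
(S && P): α-rule — add S, P.
((!Q -> ((Q -> S) -> !R)) == ((!Q -> (R || !S)) || (!S == !Q))): β-rule — branch into (!Q -> ((Q -> S) -> !R)), ((!Q -> (R || !S)) || (!S == !Q))  //  !(!Q -> ((Q -> S) -> !R)), !((!Q -> (R || !S)) || (!S == !Q)).
  branch 1 (add (!Q -> ((Q -> S) -> !R)), ((!Q -> (R || !S)) || (!S == !Q))):
    (!Q -> ((Q -> S) -> !R)): β-rule — branch into !!Q  //  ((Q -> S) -> !R).
      branch 1.1 (add !!Q):
        ((!Q -> (R || !S)) || (!S == !Q)): β-rule — branch into (!Q -> (R || !S))  //  (!S == !Q).
          branch 1.1.1 (add (!Q -> (R || !S))):
            (!Q -> (R || !S)): β-rule — branch into !!Q  //  (R || !S).
              branch 1.1.1.1 (add !!Q):
                ○ open, literals {P=true, Q=true, S=true}.
              branch 1.1.1.2 (add (R || !S)):
                (R || !S): β-rule — branch into R  //  !S.
                  branch 1.1.1.2.1 (add R):
                    ○ open, literals {P=true, Q=true, R=true, S=true}.
                  branch 1.1.1.2.2 (add !S):
                    × closes — contains both S and !S.
          branch 1.1.2 (add (!S == !Q)):
            (!S == !Q): β-rule — branch into !S, !Q  //  !!S, !!Q.
              branch 1.1.2.1 (add !S, !Q):
                × closes — contains both S and !S.
              branch 1.1.2.2 (add !!S, !!Q):
                ○ open, literals {P=true, Q=true, S=true}.
      branch 1.2 (add ((Q -> S) -> !R)):
        ((!Q -> (R || !S)) || (!S == !Q)): β-rule — branch into (!Q -> (R || !S))  //  (!S == !Q).
          branch 1.2.1 (add (!Q -> (R || !S))):
            ((Q -> S) -> !R): β-rule — branch into !(Q -> S)  //  !R.
              branch 1.2.1.1 (add !(Q -> S)):
                !(Q -> S): α-rule — add Q, !S.
                × closes — contains both S and !S.
              branch 1.2.1.2 (add !R):
                (!Q -> (R || !S)): β-rule — branch into !!Q  //  (R || !S).
                  branch 1.2.1.2.1 (add !!Q):
                    ○ open, literals {P=true, Q=true, R=false, S=true}.
                  branch 1.2.1.2.2 (add (R || !S)):
                    (R || !S): β-rule — branch into R  //  !S.
                      branch 1.2.1.2.2.1 (add R):
                        × closes — contains both R and !R.
                      branch 1.2.1.2.2.2 (add !S):
                        × closes — contains both S and !S.
          branch 1.2.2 (add (!S == !Q)):
            ((Q -> S) -> !R): β-rule — branch into !(Q -> S)  //  !R.
              branch 1.2.2.1 (add !(Q -> S)):
                !(Q -> S): α-rule — add Q, !S.
                × closes — contains both S and !S.
              branch 1.2.2.2 (add !R):
                (!S == !Q): β-rule — branch into !S, !Q  //  !!S, !!Q.
                  branch 1.2.2.2.1 (add !S, !Q):
                    × closes — contains both S and !S.
                  branch 1.2.2.2.2 (add !!S, !!Q):
                    ○ open, literals {P=true, Q=true, R=false, S=true}.
  branch 2 (add !(!Q -> ((Q -> S) -> !R)), !((!Q -> (R || !S)) || (!S == !Q))):
    !(!Q -> ((Q -> S) -> !R)): α-rule — add !Q, !((Q -> S) -> !R).
    !((!Q -> (R || !S)) || (!S == !Q)): α-rule — add !(!Q -> (R || !S)), !(!S == !Q).
    !((Q -> S) -> !R): α-rule — add (Q -> S), !!R.
    !(!Q -> (R || !S)): α-rule — add !Q, !(R || !S).
    !(R || !S): α-rule — add !R, !!S.
    × closes — contains both R and !R.
8 branches closed, 5 open.
Each open branch fixes some atoms; the unmentioned ones are free. Counting distinct full assignments: branch {P=true, Q=true, S=true} (R, T) contributes 4 new; branch {P=true, Q=true, R=true, S=true} (T) contributes 0 new; branch {P=true, Q=true, S=true} (R, T) contributes 0 new; branch {P=true, Q=true, R=false, S=true} (T) contributes 0 new; branch {P=true, Q=true, R=false, S=true} (T) contributes 0 new. Total: 4.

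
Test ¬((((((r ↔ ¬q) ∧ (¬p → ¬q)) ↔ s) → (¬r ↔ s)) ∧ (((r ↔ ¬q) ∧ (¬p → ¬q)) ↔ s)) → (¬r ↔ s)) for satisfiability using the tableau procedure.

Initial set: {¬((((((r ↔ ¬q) ∧ (¬p → ¬q)) ↔ s) → (¬r ↔ s)) ∧ (((r ↔ ¬q) ∧ (¬p → ¬q)) ↔ s)) → (¬r ↔ s))}.
¬((((((r ↔ ¬q) ∧ (¬p → ¬q)) ↔ s) → (¬r ↔ s)) ∧ (((r ↔ ¬q) ∧ (¬p → ¬q)) ↔ s)) → (¬r ↔ s)): α-rule — add (((((r ↔ ¬q) ∧ (¬p → ¬q)) ↔ s) → (¬r ↔ s)) ∧ (((r ↔ ¬q) ∧ (¬p → ¬q)) ↔ s)), ¬(¬r ↔ s).
(((((r ↔ ¬q) ∧ (¬p → ¬q)) ↔ s) → (¬r ↔ s)) ∧ (((r ↔ ¬q) ∧ (¬p → ¬q)) ↔ s)): α-rule — add ((((r ↔ ¬q) ∧ (¬p → ¬q)) ↔ s) → (¬r ↔ s)), (((r ↔ ¬q) ∧ (¬p → ¬q)) ↔ s).
¬(¬r ↔ s): β-rule — branch into ¬r, ¬s  //  ¬¬r, s.
  branch 1 (add ¬r, ¬s):
    ((((r ↔ ¬q) ∧ (¬p → ¬q)) ↔ s) → (¬r ↔ s)): β-rule — branch into ¬(((r ↔ ¬q) ∧ (¬p → ¬q)) ↔ s)  //  (¬r ↔ s).
      branch 1.1 (add ¬(((r ↔ ¬q) ∧ (¬p → ¬q)) ↔ s)):
        (((r ↔ ¬q) ∧ (¬p → ¬q)) ↔ s): β-rule — branch into ((r ↔ ¬q) ∧ (¬p → ¬q)), s  //  ¬((r ↔ ¬q) ∧ (¬p → ¬q)), ¬s.
          branch 1.1.1 (add ((r ↔ ¬q) ∧ (¬p → ¬q)), s):
            × closes — contains both s and ¬s.
          branch 1.1.2 (add ¬((r ↔ ¬q) ∧ (¬p → ¬q)), ¬s):
            ¬(((r ↔ ¬q) ∧ (¬p → ¬q)) ↔ s): β-rule — branch into ((r ↔ ¬q) ∧ (¬p → ¬q)), ¬s  //  ¬((r ↔ ¬q) ∧ (¬p → ¬q)), s.
              branch 1.1.2.1 (add ((r ↔ ¬q) ∧ (¬p → ¬q)), ¬s):
                ((r ↔ ¬q) ∧ (¬p → ¬q)): α-rule — add (r ↔ ¬q), (¬p → ¬q).
                ¬((r ↔ ¬q) ∧ (¬p → ¬q)): β-rule — branch into ¬(r ↔ ¬q)  //  ¬(¬p → ¬q).
                  branch 1.1.2.1.1 (add ¬(r ↔ ¬q)):
                    (r ↔ ¬q): β-rule — branch into r, ¬q  //  ¬r, ¬¬q.
                      branch 1.1.2.1.1.1 (add r, ¬q):
                        × closes — contains both r and ¬r.
                      branch 1.1.2.1.1.2 (add ¬r, ¬¬q):
                        (¬p → ¬q): β-rule — branch into ¬¬p  //  ¬q.
                          branch 1.1.2.1.1.2.1 (add ¬¬p):
                            ¬(r ↔ ¬q): β-rule — branch into r, ¬¬q  //  ¬r, ¬q.
                              branch 1.1.2.1.1.2.1.1 (add r, ¬¬q):
                                × closes — contains both r and ¬r.
                              branch 1.1.2.1.1.2.1.2 (add ¬r, ¬q):
                                × closes — contains both q and ¬q.
                          branch 1.1.2.1.1.2.2 (add ¬q):
                            × closes — contains both q and ¬q.
                  branch 1.1.2.1.2 (add ¬(¬p → ¬q)):
                    ¬(¬p → ¬q): α-rule — add ¬p, ¬¬q.
                    (r ↔ ¬q): β-rule — branch into r, ¬q  //  ¬r, ¬¬q.
                      branch 1.1.2.1.2.1 (add r, ¬q):
                        × closes — contains both r and ¬r.
                      branch 1.1.2.1.2.2 (add ¬r, ¬¬q):
                        (¬p → ¬q): β-rule — branch into ¬¬p  //  ¬q.
                          branch 1.1.2.1.2.2.1 (add ¬¬p):
                            × closes — contains both p and ¬p.
                          branch 1.1.2.1.2.2.2 (add ¬q):
                            × closes — contains both q and ¬q.
              branch 1.1.2.2 (add ¬((r ↔ ¬q) ∧ (¬p → ¬q)), s):
                × closes — contains both s and ¬s.
      branch 1.2 (add (¬r ↔ s)):
        (((r ↔ ¬q) ∧ (¬p → ¬q)) ↔ s): β-rule — branch into ((r ↔ ¬q) ∧ (¬p → ¬q)), s  //  ¬((r ↔ ¬q) ∧ (¬p → ¬q)), ¬s.
          branch 1.2.1 (add ((r ↔ ¬q) ∧ (¬p → ¬q)), s):
            × closes — contains both s and ¬s.
          branch 1.2.2 (add ¬((r ↔ ¬q) ∧ (¬p → ¬q)), ¬s):
            (¬r ↔ s): β-rule — branch into ¬r, s  //  ¬¬r, ¬s.
              branch 1.2.2.1 (add ¬r, s):
                × closes — contains both s and ¬s.
              branch 1.2.2.2 (add ¬¬r, ¬s):
                × closes — contains both r and ¬r.
  branch 2 (add ¬¬r, s):
    ((((r ↔ ¬q) ∧ (¬p → ¬q)) ↔ s) → (¬r ↔ s)): β-rule — branch into ¬(((r ↔ ¬q) ∧ (¬p → ¬q)) ↔ s)  //  (¬r ↔ s).
      branch 2.1 (add ¬(((r ↔ ¬q) ∧ (¬p → ¬q)) ↔ s)):
        (((r ↔ ¬q) ∧ (¬p → ¬q)) ↔ s): β-rule — branch into ((r ↔ ¬q) ∧ (¬p → ¬q)), s  //  ¬((r ↔ ¬q) ∧ (¬p → ¬q)), ¬s.
          branch 2.1.1 (add ((r ↔ ¬q) ∧ (¬p → ¬q)), s):
            ((r ↔ ¬q) ∧ (¬p → ¬q)): α-rule — add (r ↔ ¬q), (¬p → ¬q).
            ¬(((r ↔ ¬q) ∧ (¬p → ¬q)) ↔ s): β-rule — branch into ((r ↔ ¬q) ∧ (¬p → ¬q)), ¬s  //  ¬((r ↔ ¬q) ∧ (¬p → ¬q)), s.
              branch 2.1.1.1 (add ((r ↔ ¬q) ∧ (¬p → ¬q)), ¬s):
                × closes — contains both s and ¬s.
              branch 2.1.1.2 (add ¬((r ↔ ¬q) ∧ (¬p → ¬q)), s):
                (r ↔ ¬q): β-rule — branch into r, ¬q  //  ¬r, ¬¬q.
                  branch 2.1.1.2.1 (add r, ¬q):
                    (¬p → ¬q): β-rule — branch into ¬¬p  //  ¬q.
                      branch 2.1.1.2.1.1 (add ¬¬p):
                        ¬((r ↔ ¬q) ∧ (¬p → ¬q)): β-rule — branch into ¬(r ↔ ¬q)  //  ¬(¬p → ¬q).
                          branch 2.1.1.2.1.1.1 (add ¬(r ↔ ¬q)):
                            ¬(r ↔ ¬q): β-rule — branch into r, ¬¬q  //  ¬r, ¬q.
                              branch 2.1.1.2.1.1.1.1 (add r, ¬¬q):
                                × closes — contains both q and ¬q.
                              branch 2.1.1.2.1.1.1.2 (add ¬r, ¬q):
                                × closes — contains both r and ¬r.
                          branch 2.1.1.2.1.1.2 (add ¬(¬p → ¬q)):
                            ¬(¬p → ¬q): α-rule — add ¬p, ¬¬q.
                            × closes — contains both p and ¬p.
                      branch 2.1.1.2.1.2 (add ¬q):
                        ¬((r ↔ ¬q) ∧ (¬p → ¬q)): β-rule — branch into ¬(r ↔ ¬q)  //  ¬(¬p → ¬q).
                          branch 2.1.1.2.1.2.1 (add ¬(r ↔ ¬q)):
                            ¬(r ↔ ¬q): β-rule — branch into r, ¬¬q  //  ¬r, ¬q.
                              branch 2.1.1.2.1.2.1.1 (add r, ¬¬q):
                                × closes — contains both q and ¬q.
                              branch 2.1.1.2.1.2.1.2 (add ¬r, ¬q):
                                × closes — contains both r and ¬r.
                          branch 2.1.1.2.1.2.2 (add ¬(¬p → ¬q)):
                            ¬(¬p → ¬q): α-rule — add ¬p, ¬¬q.
                            × closes — contains both q and ¬q.
                  branch 2.1.1.2.2 (add ¬r, ¬¬q):
                    × closes — contains both r and ¬r.
          branch 2.1.2 (add ¬((r ↔ ¬q) ∧ (¬p → ¬q)), ¬s):
            × closes — contains both s and ¬s.
      branch 2.2 (add (¬r ↔ s)):
        (((r ↔ ¬q) ∧ (¬p → ¬q)) ↔ s): β-rule — branch into ((r ↔ ¬q) ∧ (¬p → ¬q)), s  //  ¬((r ↔ ¬q) ∧ (¬p → ¬q)), ¬s.
          branch 2.2.1 (add ((r ↔ ¬q) ∧ (¬p → ¬q)), s):
            ((r ↔ ¬q) ∧ (¬p → ¬q)): α-rule — add (r ↔ ¬q), (¬p → ¬q).
            (¬r ↔ s): β-rule — branch into ¬r, s  //  ¬¬r, ¬s.
              branch 2.2.1.1 (add ¬r, s):
                × closes — contains both r and ¬r.
              branch 2.2.1.2 (add ¬¬r, ¬s):
                × closes — contains both s and ¬s.
          branch 2.2.2 (add ¬((r ↔ ¬q) ∧ (¬p → ¬q)), ¬s):
            × closes — contains both s and ¬s.
All 24 branches close.
Every branch closed; the formula is unsatisfiable.

Unsatisfiable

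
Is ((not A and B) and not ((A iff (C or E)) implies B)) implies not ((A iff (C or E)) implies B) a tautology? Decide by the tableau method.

Valid

Assume the negation and expand:
Initial set: {not (((not A and B) and not ((A iff (C or E)) implies B)) implies not ((A iff (C or E)) implies B))}.
not (((not A and B) and not ((A iff (C or E)) implies B)) implies not ((A iff (C or E)) implies B)): α-rule — add ((not A and B) and not ((A iff (C or E)) implies B)), not not ((A iff (C or E)) implies B).
((not A and B) and not ((A iff (C or E)) implies B)): α-rule — add (not A and B), not ((A iff (C or E)) implies B).
(not A and B): α-rule — add not A, B.
not ((A iff (C or E)) implies B): α-rule — add (A iff (C or E)), not B.
× closes — contains both B and not B.
All 1 branch closes.
Every branch closed, so the negation is unsatisfiable and the formula is valid.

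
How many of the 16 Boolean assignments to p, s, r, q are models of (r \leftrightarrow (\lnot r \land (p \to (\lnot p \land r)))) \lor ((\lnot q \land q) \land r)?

4

Initial set: {((r \leftrightarrow (\lnot r \land (p \to (\lnot p \land r)))) \lor ((\lnot q \land q) \land r))}.
((r \leftrightarrow (\lnot r \land (p \to (\lnot p \land r)))) \lor ((\lnot q \land q) \land r)): β-rule — branch into (r \leftrightarrow (\lnot r \land (p \to (\lnot p \land r))))  //  ((\lnot q \land q) \land r).
  branch 1 (add (r \leftrightarrow (\lnot r \land (p \to (\lnot p \land r))))):
    (r \leftrightarrow (\lnot r \land (p \to (\lnot p \land r)))): β-rule — branch into r, (\lnot r \land (p \to (\lnot p \land r)))  //  \lnot r, \lnot (\lnot r \land (p \to (\lnot p \land r))).
      branch 1.1 (add r, (\lnot r \land (p \to (\lnot p \land r)))):
        (\lnot r \land (p \to (\lnot p \land r))): α-rule — add \lnot r, (p \to (\lnot p \land r)).
        × closes — contains both r and \lnot r.
      branch 1.2 (add \lnot r, \lnot (\lnot r \land (p \to (\lnot p \land r)))):
        \lnot (\lnot r \land (p \to (\lnot p \land r))): β-rule — branch into \lnot \lnot r  //  \lnot (p \to (\lnot p \land r)).
          branch 1.2.1 (add \lnot \lnot r):
            × closes — contains both r and \lnot r.
          branch 1.2.2 (add \lnot (p \to (\lnot p \land r))):
            \lnot (p \to (\lnot p \land r)): α-rule — add p, \lnot (\lnot p \land r).
            \lnot (\lnot p \land r): β-rule — branch into \lnot \lnot p  //  \lnot r.
              branch 1.2.2.1 (add \lnot \lnot p):
                ○ open, literals {p=true, r=false}.
              branch 1.2.2.2 (add \lnot r):
                ○ open, literals {p=true, r=false}.
  branch 2 (add ((\lnot q \land q) \land r)):
    ((\lnot q \land q) \land r): α-rule — add (\lnot q \land q), r.
    (\lnot q \land q): α-rule — add \lnot q, q.
    × closes — contains both q and \lnot q.
3 branches closed, 2 open.
Each open branch fixes some atoms; the unmentioned ones are free. Counting distinct full assignments: branch {p=true, r=false} (s, q) contributes 4 new; branch {p=true, r=false} (s, q) contributes 0 new. Total: 4.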